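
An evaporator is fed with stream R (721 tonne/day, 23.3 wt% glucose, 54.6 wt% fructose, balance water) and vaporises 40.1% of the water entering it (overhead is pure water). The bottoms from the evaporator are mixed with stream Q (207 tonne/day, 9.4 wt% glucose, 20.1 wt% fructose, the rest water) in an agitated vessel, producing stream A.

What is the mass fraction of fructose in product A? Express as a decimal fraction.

0.504

Vapour removed = 0.401×0.221×721 = 63.896 tonne/day; concentrate = 657.1 tonne/day.
fructose reaching the mixer = 393.67 (from concentrate) + 207×0.201 = 435.27 tonne/day.
Product flow = 657.1 + 207 = 864.1 tonne/day; fructose fraction = 0.504.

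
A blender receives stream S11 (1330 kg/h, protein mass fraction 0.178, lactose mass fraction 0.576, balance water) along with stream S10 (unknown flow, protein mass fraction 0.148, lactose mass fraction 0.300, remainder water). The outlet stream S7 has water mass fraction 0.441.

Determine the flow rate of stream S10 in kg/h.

Let S10 be the unknown flow. Total out = 1330 + S10.
water balance: 327.18 + 0.552·S10 = 0.441·(1330 + S10)
(0.552 − 0.441)·S10 = 0.441×1330 − 327.18 = 259.35
S10 = 259.35 / 0.111 = 2336.5 kg/h

2336 kg/h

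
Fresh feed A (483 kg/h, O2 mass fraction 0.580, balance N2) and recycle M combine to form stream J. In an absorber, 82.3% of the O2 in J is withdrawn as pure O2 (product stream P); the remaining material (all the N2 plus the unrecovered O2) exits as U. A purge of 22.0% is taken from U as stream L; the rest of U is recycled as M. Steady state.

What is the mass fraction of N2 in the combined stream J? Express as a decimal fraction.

N2 enters only via A and leaves only via the purge: 483×0.420 = 0.220×(N2 in U), and the absorber passes all N2, so N2 in J = N2 in U = 922.09 kg/h.
O2 in J: m_A = 483×0.580 + (1−0.220)·(1−0.823)·m_A, so m_A = 280.14/0.8619 = 325.01 kg/h.
J = 325.01 + 922.09 = 1247.1 kg/h.
N2 fraction in J = 922.09/1247.1 = 0.739.

0.739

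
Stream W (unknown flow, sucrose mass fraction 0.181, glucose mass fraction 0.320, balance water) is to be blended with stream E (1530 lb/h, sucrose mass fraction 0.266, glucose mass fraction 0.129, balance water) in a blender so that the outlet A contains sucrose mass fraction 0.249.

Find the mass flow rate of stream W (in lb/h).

Let W be the unknown flow. Total out = 1530 + W.
sucrose balance: 406.98 + 0.181·W = 0.249·(1530 + W)
(0.181 − 0.249)·W = 0.249×1530 − 406.98 = -26.01
W = -26.01 / -0.068 = 382.5 lb/h

382.5 lb/h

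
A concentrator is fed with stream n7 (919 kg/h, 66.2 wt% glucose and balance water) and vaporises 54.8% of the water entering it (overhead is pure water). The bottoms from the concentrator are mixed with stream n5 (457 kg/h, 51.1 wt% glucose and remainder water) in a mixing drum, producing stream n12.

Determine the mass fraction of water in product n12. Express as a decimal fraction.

0.302

Vapour removed = 0.548×0.338×919 = 170.22 kg/h; concentrate = 748.78 kg/h.
water reaching the mixer = 140.4 (from concentrate) + 457×0.489 = 363.87 kg/h.
Product flow = 748.78 + 457 = 1205.8 kg/h; water fraction = 0.302.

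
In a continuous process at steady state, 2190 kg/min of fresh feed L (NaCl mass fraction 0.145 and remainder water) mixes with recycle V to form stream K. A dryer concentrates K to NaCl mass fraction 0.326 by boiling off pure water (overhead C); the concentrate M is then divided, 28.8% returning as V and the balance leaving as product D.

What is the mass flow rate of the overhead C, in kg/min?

1216 kg/min

Overall NaCl balance (none leaves overhead): NaCl in fresh feed = NaCl in product, i.e. 2190×0.145 = (1−0.288)·M·0.326.
M = 317.55/(0.326×0.712) = 1368.1 kg/min.
Recycle V = 0.288×1368.1 = 394.01 kg/min.
Combined feed K = 2190 + 394.01 = 2584 kg/min.
Overhead C = K − M = 2584 − 1368.1 = 1215.9 kg/min.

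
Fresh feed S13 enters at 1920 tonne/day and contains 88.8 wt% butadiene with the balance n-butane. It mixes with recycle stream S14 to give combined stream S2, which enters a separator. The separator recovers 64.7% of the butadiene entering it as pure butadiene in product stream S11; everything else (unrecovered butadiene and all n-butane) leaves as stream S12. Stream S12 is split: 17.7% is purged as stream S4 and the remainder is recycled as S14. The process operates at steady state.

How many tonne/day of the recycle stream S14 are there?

n-butane enters only via S13 and leaves only via the purge: 1920×0.112 = 0.177×(n-butane in S12), and the separator passes all n-butane, so n-butane in S2 = n-butane in S12 = 1214.9 tonne/day.
butadiene in S2: m_A = 1920×0.888 + (1−0.177)·(1−0.647)·m_A, so m_A = 1705/0.7095 = 2403.1 tonne/day.
S12 = (1−0.647)×2403.1 + 1214.9 = 2063.2 tonne/day.
Recycle S14 = (1−0.177)×2063.2 = 1698 tonne/day.

1698 tonne/day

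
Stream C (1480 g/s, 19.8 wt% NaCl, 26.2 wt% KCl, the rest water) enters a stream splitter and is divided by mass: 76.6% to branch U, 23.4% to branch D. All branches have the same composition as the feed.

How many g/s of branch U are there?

Branch U flow = 0.766×1480 = 1133.7 g/s.

1134 g/s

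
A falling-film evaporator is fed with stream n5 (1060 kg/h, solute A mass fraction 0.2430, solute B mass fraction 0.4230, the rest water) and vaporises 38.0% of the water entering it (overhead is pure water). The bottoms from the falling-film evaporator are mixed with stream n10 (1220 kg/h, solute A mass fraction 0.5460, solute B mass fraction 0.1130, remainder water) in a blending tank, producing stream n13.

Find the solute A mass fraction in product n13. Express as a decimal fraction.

Vapour removed = 0.380×0.334×1060 = 134.54 kg/h; concentrate = 925.46 kg/h.
solute A reaching the mixer = 257.58 (from concentrate) + 1220×0.546 = 923.7 kg/h.
Product flow = 925.46 + 1220 = 2145.5 kg/h; solute A fraction = 0.4305.

0.4305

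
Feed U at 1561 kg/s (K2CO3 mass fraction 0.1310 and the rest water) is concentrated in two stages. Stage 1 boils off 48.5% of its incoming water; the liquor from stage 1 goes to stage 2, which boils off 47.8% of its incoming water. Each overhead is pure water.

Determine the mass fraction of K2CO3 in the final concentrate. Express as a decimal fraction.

water in feed = 1561×0.869 = 1356.5 kg/s.
After stage 1: water left = (1−0.485)×1356.5 = 698.6; stream total = 903.09 kg/s.
After stage 2: water left = (1−0.478)×698.6 = 364.67; final concentrate = 569.16 kg/s.
K2CO3 fraction = 204.49/569.16 = 0.3593.

0.3593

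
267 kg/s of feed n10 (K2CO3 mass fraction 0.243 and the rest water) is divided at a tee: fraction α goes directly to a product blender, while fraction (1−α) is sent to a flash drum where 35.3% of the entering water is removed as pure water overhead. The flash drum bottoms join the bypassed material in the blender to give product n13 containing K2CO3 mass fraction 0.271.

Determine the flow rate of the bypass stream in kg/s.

163.8 kg/s

All 267×0.243 = 64.881 kg/s of K2CO3 reaches n13, so n13 = 64.881/0.271 = 239.41 kg/s and vapour = 27.587 kg/s.
The evaporator receives (1−α)·267 of feed at 0.757 water and removes 0.353 of that water:
0.353×0.757×(1−α)×267 = 27.587
(1−α) = 27.587/71.348 = 0.3867;  α = 0.6133.
Bypass flow = 0.6133×267 = 163.76 kg/s.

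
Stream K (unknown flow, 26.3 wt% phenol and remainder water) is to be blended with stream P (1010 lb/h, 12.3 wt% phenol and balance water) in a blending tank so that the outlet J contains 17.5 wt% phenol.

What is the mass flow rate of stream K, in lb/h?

Let K be the unknown flow. Total out = 1010 + K.
phenol balance: 124.23 + 0.263·K = 0.175·(1010 + K)
(0.263 − 0.175)·K = 0.175×1010 − 124.23 = 52.52
K = 52.52 / 0.088 = 596.82 lb/h

596.8 lb/h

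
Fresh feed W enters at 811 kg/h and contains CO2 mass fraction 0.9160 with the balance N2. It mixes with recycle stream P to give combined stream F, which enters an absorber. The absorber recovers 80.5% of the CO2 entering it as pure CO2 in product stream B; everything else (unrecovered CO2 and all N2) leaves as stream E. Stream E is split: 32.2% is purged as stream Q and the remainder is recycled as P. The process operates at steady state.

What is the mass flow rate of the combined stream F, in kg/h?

1068 kg/h

N2 enters only via W and leaves only via the purge: 811×0.084 = 0.322×(N2 in E), and the absorber passes all N2, so N2 in F = N2 in E = 211.57 kg/h.
CO2 in F: m_A = 811×0.916 + (1−0.322)·(1−0.805)·m_A, so m_A = 742.88/0.8678 = 856.06 kg/h.
F = 856.06 + 211.57 = 1067.6 kg/h.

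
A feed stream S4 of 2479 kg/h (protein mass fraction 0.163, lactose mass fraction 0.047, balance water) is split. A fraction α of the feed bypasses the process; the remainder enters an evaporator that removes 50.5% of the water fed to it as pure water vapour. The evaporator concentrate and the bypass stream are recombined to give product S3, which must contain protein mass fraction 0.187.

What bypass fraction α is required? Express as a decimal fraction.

0.678

All 2479×0.163 = 404.08 kg/h of protein reaches S3, so S3 = 404.08/0.187 = 2160.8 kg/h and vapour = 318.16 kg/h.
The evaporator receives (1−α)·2479 of feed at 0.790 water and removes 0.505 of that water:
0.505×0.790×(1−α)×2479 = 318.16
(1−α) = 318.16/989 = 0.3217;  α = 0.6783.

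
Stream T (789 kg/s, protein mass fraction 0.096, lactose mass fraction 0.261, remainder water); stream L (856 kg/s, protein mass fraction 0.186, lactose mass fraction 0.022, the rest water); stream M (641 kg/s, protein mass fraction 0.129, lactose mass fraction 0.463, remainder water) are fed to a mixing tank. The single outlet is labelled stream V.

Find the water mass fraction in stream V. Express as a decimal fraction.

0.633

Total flow out = 789 + 856 + 641 = 2286 kg/s.
water in = 789×0.643 + 856×0.792 + 641×0.408 = 1446.8 kg/s.
water mass fraction in V = 1446.8/2286 = 0.633.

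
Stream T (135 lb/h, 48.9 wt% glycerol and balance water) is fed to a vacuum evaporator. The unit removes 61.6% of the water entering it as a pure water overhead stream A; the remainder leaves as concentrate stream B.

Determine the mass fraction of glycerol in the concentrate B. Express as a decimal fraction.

glycerol is not removed: 135×0.489 = 66.015 lb/h of glycerol enters B.
water entering = 135×0.511 = 68.985 lb/h; overhead removed = 0.616×68.985 = 42.495 lb/h.
Concentrate = 135 − 42.495 = 92.505 lb/h.
Mass fraction = 66.015/92.505 = 0.714.

0.714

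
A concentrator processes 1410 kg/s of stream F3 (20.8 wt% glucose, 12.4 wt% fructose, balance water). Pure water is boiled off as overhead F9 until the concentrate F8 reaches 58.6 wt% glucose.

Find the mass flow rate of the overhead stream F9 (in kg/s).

909.5 kg/s

glucose is conserved: 1410×0.208 = 293.28 kg/s all reports to the concentrate.
Concentrate = 293.28/(target fraction) = 500.48 kg/s.
Overhead = 1410 − 500.48 = 909.52 kg/s.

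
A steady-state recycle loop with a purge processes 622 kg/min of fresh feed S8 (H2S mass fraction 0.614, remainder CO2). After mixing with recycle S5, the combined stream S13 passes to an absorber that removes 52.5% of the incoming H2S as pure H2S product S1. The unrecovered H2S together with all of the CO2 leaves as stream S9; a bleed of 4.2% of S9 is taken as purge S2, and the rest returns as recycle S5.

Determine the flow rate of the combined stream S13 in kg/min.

6417 kg/min

CO2 enters only via S8 and leaves only via the purge: 622×0.386 = 0.042×(CO2 in S9), and the absorber passes all CO2, so CO2 in S13 = CO2 in S9 = 5716.5 kg/min.
H2S in S13: m_A = 622×0.614 + (1−0.042)·(1−0.525)·m_A, so m_A = 381.91/0.5450 = 700.81 kg/min.
S13 = 700.81 + 5716.5 = 6417.3 kg/min.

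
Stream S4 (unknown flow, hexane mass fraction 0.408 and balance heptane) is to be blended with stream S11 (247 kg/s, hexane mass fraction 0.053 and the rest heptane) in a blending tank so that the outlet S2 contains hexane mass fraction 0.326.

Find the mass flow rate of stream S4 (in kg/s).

822.3 kg/s

Let S4 be the unknown flow. Total out = 247 + S4.
hexane balance: 13.091 + 0.408·S4 = 0.326·(247 + S4)
(0.408 − 0.326)·S4 = 0.326×247 − 13.091 = 67.431
S4 = 67.431 / 0.082 = 822.33 kg/s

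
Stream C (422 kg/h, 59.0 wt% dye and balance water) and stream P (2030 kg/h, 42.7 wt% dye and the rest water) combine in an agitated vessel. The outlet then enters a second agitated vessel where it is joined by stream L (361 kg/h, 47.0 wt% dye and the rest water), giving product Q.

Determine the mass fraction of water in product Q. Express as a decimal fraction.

Overall, product flow = 2813 kg/h.
water in = 422×0.410 + 2030×0.573 + 361×0.530 = 1527.5 kg/h.
water fraction in Q = 0.543.

0.543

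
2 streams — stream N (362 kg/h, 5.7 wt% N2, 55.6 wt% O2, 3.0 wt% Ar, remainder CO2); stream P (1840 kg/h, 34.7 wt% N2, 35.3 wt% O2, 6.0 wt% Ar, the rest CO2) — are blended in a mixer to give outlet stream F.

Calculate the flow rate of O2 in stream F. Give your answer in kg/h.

850.8 kg/h

O2 out = O2 in = 362×0.556 + 1840×0.353 = 850.79 kg/h.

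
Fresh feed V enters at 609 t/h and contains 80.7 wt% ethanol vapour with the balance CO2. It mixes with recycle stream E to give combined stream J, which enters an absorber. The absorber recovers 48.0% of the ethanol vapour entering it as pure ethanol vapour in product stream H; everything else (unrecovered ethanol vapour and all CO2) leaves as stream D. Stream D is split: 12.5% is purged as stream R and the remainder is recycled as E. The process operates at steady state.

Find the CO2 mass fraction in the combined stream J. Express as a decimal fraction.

CO2 enters only via V and leaves only via the purge: 609×0.193 = 0.125×(CO2 in D), and the absorber passes all CO2, so CO2 in J = CO2 in D = 940.3 t/h.
ethanol vapour in J: m_A = 609×0.807 + (1−0.125)·(1−0.480)·m_A, so m_A = 491.46/0.5450 = 901.77 t/h.
J = 901.77 + 940.3 = 1842.1 t/h.
CO2 fraction in J = 940.3/1842.1 = 0.5105.

0.5105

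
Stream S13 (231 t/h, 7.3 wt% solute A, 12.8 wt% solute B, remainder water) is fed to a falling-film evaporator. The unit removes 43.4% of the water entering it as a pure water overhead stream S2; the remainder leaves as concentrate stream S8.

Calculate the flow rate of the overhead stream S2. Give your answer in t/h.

water entering = 231×0.799 = 184.57 t/h; overhead removed = 0.434×184.57 = 80.103 t/h.

80.1 t/h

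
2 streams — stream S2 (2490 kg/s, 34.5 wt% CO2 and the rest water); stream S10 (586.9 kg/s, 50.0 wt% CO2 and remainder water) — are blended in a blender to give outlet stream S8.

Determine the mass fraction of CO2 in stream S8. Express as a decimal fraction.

Total flow out = 2490 + 586.9 = 3076.9 kg/s.
CO2 in = 2490×0.345 + 586.9×0.500 = 1152.5 kg/s.
CO2 mass fraction in S8 = 1152.5/3076.9 = 0.3746.

0.3746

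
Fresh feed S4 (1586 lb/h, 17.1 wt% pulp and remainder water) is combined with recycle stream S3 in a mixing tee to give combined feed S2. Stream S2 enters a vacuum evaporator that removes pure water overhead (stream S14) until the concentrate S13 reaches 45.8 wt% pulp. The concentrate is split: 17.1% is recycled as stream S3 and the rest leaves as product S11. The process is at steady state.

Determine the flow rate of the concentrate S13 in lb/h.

714.3 lb/h

Overall pulp balance (none leaves overhead): pulp in fresh feed = pulp in product, i.e. 1586×0.171 = (1−0.171)·S13·0.458.
S13 = 271.21/(0.458×0.829) = 714.3 lb/h.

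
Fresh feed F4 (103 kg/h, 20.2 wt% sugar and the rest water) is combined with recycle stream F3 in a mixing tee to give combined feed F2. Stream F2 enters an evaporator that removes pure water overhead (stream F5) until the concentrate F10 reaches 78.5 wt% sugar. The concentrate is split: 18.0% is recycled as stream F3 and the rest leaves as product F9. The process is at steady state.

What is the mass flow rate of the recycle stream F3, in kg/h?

5.818 kg/h

Overall sugar balance (none leaves overhead): sugar in fresh feed = sugar in product, i.e. 103×0.202 = (1−0.180)·F10·0.785.
F10 = 20.806/(0.785×0.820) = 32.323 kg/h.
Recycle F3 = 0.180×32.323 = 5.8181 kg/h.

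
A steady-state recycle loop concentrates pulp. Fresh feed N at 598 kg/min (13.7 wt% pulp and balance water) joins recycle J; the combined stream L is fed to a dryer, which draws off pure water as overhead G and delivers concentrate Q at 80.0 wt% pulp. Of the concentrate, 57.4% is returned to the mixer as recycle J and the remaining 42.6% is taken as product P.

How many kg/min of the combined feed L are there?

736 kg/min

Overall pulp balance (none leaves overhead): pulp in fresh feed = pulp in product, i.e. 598×0.137 = (1−0.574)·Q·0.800.
Q = 81.926/(0.800×0.426) = 240.39 kg/min.
Recycle J = 0.574×240.39 = 137.99 kg/min.
Combined feed L = 598 + 137.99 = 735.99 kg/min.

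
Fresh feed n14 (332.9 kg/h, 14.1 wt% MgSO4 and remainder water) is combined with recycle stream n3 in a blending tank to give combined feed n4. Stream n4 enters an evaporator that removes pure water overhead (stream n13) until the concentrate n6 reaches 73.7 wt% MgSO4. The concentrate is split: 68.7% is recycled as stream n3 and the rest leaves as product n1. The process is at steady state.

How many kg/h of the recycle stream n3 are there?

139.8 kg/h

Overall MgSO4 balance (none leaves overhead): MgSO4 in fresh feed = MgSO4 in product, i.e. 332.9×0.141 = (1−0.687)·n6·0.737.
n6 = 46.939/(0.737×0.313) = 203.48 kg/h.
Recycle n3 = 0.687×203.48 = 139.79 kg/h.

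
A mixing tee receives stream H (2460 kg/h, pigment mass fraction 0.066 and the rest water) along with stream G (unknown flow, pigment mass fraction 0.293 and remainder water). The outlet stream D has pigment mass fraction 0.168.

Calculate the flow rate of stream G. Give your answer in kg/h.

Let G be the unknown flow. Total out = 2460 + G.
pigment balance: 162.36 + 0.293·G = 0.168·(2460 + G)
(0.293 − 0.168)·G = 0.168×2460 − 162.36 = 250.92
G = 250.92 / 0.125 = 2007.4 kg/h

2007 kg/h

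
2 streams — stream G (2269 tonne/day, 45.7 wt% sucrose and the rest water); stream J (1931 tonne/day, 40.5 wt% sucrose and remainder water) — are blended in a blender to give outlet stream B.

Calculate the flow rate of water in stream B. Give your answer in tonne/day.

2381 tonne/day

water out = water in = 2269×0.543 + 1931×0.595 = 2381 tonne/day.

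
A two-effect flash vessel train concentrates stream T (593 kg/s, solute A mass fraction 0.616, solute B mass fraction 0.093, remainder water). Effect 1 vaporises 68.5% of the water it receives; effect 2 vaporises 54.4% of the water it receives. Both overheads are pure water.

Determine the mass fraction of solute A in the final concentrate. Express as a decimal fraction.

water in feed = 593×0.291 = 172.56 kg/s.
After stage 1: water left = (1−0.685)×172.56 = 54.357; stream total = 474.79 kg/s.
After stage 2: water left = (1−0.544)×54.357 = 24.787; final concentrate = 445.22 kg/s.
solute A fraction = 365.29/445.22 = 0.820.

0.820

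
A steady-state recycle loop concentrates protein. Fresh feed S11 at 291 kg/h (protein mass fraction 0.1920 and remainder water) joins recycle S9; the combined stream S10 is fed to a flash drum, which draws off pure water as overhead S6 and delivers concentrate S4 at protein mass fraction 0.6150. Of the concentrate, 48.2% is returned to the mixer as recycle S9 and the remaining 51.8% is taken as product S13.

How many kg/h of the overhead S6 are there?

Overall protein balance (none leaves overhead): protein in fresh feed = protein in product, i.e. 291×0.192 = (1−0.482)·S4·0.615.
S4 = 55.872/(0.615×0.518) = 175.38 kg/h.
Recycle S9 = 0.482×175.38 = 84.535 kg/h.
Combined feed S10 = 291 + 84.535 = 375.53 kg/h.
Overhead S6 = S10 − S4 = 375.53 − 175.38 = 200.15 kg/h.

200.2 kg/h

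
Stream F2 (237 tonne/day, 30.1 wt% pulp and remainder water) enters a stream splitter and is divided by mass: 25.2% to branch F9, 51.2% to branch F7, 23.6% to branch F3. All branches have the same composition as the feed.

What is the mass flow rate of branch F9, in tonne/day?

59.72 tonne/day

Branch F9 flow = 0.252×237 = 59.724 tonne/day.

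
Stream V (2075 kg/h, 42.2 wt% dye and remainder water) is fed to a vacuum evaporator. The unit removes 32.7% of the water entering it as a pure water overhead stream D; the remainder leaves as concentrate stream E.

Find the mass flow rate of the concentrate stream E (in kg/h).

water entering = 2075×0.578 = 1199.3 kg/h; overhead removed = 0.327×1199.3 = 392.19 kg/h.
Concentrate = 2075 − 392.19 = 1682.8 kg/h.

1683 kg/h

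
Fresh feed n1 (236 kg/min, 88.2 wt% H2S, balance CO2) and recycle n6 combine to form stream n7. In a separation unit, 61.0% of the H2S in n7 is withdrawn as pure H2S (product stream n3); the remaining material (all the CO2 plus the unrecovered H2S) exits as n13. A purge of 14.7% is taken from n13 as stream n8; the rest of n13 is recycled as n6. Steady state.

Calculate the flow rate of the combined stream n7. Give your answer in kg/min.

CO2 enters only via n1 and leaves only via the purge: 236×0.118 = 0.147×(CO2 in n13), and the separation unit passes all CO2, so CO2 in n7 = CO2 in n13 = 189.44 kg/min.
H2S in n7: m_A = 236×0.882 + (1−0.147)·(1−0.610)·m_A, so m_A = 208.15/0.6673 = 311.92 kg/min.
n7 = 311.92 + 189.44 = 501.36 kg/min.

501.4 kg/min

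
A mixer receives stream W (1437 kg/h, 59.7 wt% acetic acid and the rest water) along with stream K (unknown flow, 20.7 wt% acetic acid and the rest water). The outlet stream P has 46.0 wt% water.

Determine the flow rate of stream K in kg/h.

Let K be the unknown flow. Total out = 1437 + K.
water balance: 579.11 + 0.793·K = 0.460·(1437 + K)
(0.793 − 0.460)·K = 0.460×1437 − 579.11 = 81.909
K = 81.909 / 0.333 = 245.97 kg/h

246 kg/h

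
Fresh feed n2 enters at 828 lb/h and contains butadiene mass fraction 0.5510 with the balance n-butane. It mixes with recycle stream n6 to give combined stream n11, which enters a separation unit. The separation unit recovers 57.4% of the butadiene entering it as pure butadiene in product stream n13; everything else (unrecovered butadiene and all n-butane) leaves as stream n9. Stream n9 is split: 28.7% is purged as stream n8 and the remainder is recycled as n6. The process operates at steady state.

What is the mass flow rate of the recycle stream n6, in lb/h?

1123 lb/h

n-butane enters only via n2 and leaves only via the purge: 828×0.449 = 0.287×(n-butane in n9), and the separation unit passes all n-butane, so n-butane in n11 = n-butane in n9 = 1295.4 lb/h.
butadiene in n11: m_A = 828×0.551 + (1−0.287)·(1−0.574)·m_A, so m_A = 456.23/0.6963 = 655.25 lb/h.
n9 = (1−0.574)×655.25 + 1295.4 = 1574.5 lb/h.
Recycle n6 = (1−0.287)×1574.5 = 1122.6 lb/h.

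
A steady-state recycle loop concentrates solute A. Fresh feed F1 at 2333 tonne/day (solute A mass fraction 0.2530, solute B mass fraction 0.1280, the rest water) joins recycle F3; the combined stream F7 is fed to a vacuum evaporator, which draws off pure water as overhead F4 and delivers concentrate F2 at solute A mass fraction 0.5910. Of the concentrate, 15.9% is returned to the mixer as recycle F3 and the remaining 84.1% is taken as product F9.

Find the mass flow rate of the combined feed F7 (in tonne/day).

Overall solute A balance (none leaves overhead): solute A in fresh feed = solute A in product, i.e. 2333×0.253 = (1−0.159)·F2·0.591.
F2 = 590.25/(0.591×0.841) = 1187.5 tonne/day.
Recycle F3 = 0.159×1187.5 = 188.82 tonne/day.
Combined feed F7 = 2333 + 188.82 = 2521.8 tonne/day.

2522 tonne/day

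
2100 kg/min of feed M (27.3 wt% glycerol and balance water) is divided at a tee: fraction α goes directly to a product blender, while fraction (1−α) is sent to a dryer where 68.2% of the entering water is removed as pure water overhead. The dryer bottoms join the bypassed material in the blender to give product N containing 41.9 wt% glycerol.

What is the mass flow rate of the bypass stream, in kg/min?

All 2100×0.273 = 573.3 kg/min of glycerol reaches N, so N = 573.3/0.419 = 1368.3 kg/min and vapour = 731.74 kg/min.
The evaporator receives (1−α)·2100 of feed at 0.727 water and removes 0.682 of that water:
0.682×0.727×(1−α)×2100 = 731.74
(1−α) = 731.74/1041.2 = 0.7028;  α = 0.2972.
Bypass flow = 0.2972×2100 = 624.16 kg/min.

624.2 kg/min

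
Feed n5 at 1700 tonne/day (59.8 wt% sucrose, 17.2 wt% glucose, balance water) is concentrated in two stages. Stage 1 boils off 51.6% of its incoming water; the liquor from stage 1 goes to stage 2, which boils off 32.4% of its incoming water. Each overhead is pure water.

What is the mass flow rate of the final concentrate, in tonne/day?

water in feed = 1700×0.230 = 391 tonne/day.
After stage 1: water left = (1−0.516)×391 = 189.24; stream total = 1498.2 tonne/day.
After stage 2: water left = (1−0.324)×189.24 = 127.93; final concentrate = 1436.9 tonne/day.

1437 tonne/day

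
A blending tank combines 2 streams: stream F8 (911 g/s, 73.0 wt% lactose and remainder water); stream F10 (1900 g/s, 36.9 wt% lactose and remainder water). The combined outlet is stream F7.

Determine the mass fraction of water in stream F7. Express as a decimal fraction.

Total flow out = 911 + 1900 = 2811 g/s.
water in = 911×0.270 + 1900×0.631 = 1444.9 g/s.
water mass fraction in F7 = 1444.9/2811 = 0.5140.

0.5140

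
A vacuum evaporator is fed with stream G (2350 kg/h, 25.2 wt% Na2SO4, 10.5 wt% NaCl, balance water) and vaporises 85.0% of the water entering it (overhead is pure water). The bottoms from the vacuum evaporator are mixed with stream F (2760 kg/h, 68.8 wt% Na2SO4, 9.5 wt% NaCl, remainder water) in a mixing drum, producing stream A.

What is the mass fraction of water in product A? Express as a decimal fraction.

0.216

Vapour removed = 0.850×0.643×2350 = 1284.4 kg/h; concentrate = 1065.6 kg/h.
water reaching the mixer = 226.66 (from concentrate) + 2760×0.217 = 825.58 kg/h.
Product flow = 1065.6 + 2760 = 3825.6 kg/h; water fraction = 0.216.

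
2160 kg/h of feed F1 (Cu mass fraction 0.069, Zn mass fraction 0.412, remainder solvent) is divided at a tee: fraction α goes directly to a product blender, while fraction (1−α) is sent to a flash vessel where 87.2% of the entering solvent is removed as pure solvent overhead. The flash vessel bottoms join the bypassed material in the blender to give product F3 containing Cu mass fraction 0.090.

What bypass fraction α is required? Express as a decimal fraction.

0.484

All 2160×0.069 = 149.04 kg/h of Cu reaches F3, so F3 = 149.04/0.090 = 1656 kg/h and vapour = 504 kg/h.
The evaporator receives (1−α)·2160 of feed at 0.519 solvent and removes 0.872 of that solvent:
0.872×0.519×(1−α)×2160 = 504
(1−α) = 504/977.55 = 0.5156;  α = 0.4844.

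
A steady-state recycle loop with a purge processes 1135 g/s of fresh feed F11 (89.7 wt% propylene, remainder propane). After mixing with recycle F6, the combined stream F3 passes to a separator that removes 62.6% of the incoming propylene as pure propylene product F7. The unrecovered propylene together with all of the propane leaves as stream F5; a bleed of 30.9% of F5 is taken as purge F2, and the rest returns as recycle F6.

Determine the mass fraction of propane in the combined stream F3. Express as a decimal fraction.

0.2160

propane enters only via F11 and leaves only via the purge: 1135×0.103 = 0.309×(propane in F5), and the separator passes all propane, so propane in F3 = propane in F5 = 378.33 g/s.
propylene in F3: m_A = 1135×0.897 + (1−0.309)·(1−0.626)·m_A, so m_A = 1018.1/0.7416 = 1372.9 g/s.
F3 = 1372.9 + 378.33 = 1751.2 g/s.
propane fraction in F3 = 378.33/1751.2 = 0.2160.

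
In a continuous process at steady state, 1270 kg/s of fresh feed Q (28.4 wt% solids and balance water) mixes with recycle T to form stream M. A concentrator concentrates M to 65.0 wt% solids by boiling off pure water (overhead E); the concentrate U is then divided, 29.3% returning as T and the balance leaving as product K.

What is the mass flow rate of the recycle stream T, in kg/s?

230 kg/s

Overall solids balance (none leaves overhead): solids in fresh feed = solids in product, i.e. 1270×0.284 = (1−0.293)·U·0.650.
U = 360.68/(0.650×0.707) = 784.85 kg/s.
Recycle T = 0.293×784.85 = 229.96 kg/s.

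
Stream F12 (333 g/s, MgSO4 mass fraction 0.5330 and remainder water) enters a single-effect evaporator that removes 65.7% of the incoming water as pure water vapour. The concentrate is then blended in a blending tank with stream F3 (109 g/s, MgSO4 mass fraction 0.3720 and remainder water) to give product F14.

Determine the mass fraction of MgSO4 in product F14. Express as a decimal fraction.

Vapour removed = 0.657×0.467×333 = 102.17 g/s; concentrate = 230.83 g/s.
MgSO4 reaching the mixer = 177.49 (from concentrate) + 109×0.372 = 218.04 g/s.
Product flow = 230.83 + 109 = 339.83 g/s; MgSO4 fraction = 0.6416.

0.6416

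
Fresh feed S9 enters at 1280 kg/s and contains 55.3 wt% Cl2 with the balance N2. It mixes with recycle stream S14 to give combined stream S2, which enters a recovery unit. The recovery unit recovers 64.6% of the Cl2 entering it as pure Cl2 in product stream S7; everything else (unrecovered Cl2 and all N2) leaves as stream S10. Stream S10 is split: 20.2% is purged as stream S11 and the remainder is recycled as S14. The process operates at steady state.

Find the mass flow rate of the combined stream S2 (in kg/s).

3819 kg/s

N2 enters only via S9 and leaves only via the purge: 1280×0.447 = 0.202×(N2 in S10), and the recovery unit passes all N2, so N2 in S2 = N2 in S10 = 2832.5 kg/s.
Cl2 in S2: m_A = 1280×0.553 + (1−0.202)·(1−0.646)·m_A, so m_A = 707.84/0.7175 = 986.53 kg/s.
S2 = 986.53 + 2832.5 = 3819 kg/s.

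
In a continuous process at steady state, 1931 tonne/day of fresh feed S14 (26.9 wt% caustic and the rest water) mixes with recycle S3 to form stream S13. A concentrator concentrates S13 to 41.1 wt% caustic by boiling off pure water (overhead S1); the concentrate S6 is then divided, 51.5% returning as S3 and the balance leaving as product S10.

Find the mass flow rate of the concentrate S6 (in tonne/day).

Overall caustic balance (none leaves overhead): caustic in fresh feed = caustic in product, i.e. 1931×0.269 = (1−0.515)·S6·0.411.
S6 = 519.44/(0.411×0.485) = 2605.9 tonne/day.

2606 tonne/day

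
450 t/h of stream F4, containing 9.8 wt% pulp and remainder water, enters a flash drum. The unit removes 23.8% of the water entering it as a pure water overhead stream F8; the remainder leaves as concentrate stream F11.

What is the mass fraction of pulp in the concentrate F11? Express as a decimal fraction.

pulp is not removed: 450×0.098 = 44.1 t/h of pulp enters F11.
water entering = 450×0.902 = 405.9 t/h; overhead removed = 0.238×405.9 = 96.604 t/h.
Concentrate = 450 − 96.604 = 353.4 t/h.
Mass fraction = 44.1/353.4 = 0.1248.

0.1248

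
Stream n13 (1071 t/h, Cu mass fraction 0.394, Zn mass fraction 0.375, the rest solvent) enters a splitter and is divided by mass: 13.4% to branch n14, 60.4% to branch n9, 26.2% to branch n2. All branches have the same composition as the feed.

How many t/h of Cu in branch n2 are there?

110.6 t/h

Branch n2 total = 0.262×1071 = 280.6 t/h.
Cu in n2 = 0.394×280.6 = 110.56 t/h.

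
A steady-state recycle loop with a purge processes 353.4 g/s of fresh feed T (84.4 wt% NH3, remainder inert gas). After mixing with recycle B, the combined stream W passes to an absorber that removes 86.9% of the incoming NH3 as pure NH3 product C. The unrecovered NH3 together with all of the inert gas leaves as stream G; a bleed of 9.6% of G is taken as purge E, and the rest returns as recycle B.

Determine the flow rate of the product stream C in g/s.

294 g/s

NH3 in W: m_A = 353.4×0.844 + (1−0.096)·(1−0.869)·m_A, so m_A = 298.27/0.8816 = 338.34 g/s.
Product C = 0.869×338.34 = 294.01 g/s.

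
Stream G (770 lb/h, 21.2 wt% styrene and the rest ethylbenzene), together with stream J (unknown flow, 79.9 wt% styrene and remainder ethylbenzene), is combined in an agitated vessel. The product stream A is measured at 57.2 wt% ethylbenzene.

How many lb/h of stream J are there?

Let J be the unknown flow. Total out = 770 + J.
ethylbenzene balance: 606.76 + 0.201·J = 0.572·(770 + J)
(0.201 − 0.572)·J = 0.572×770 − 606.76 = -166.32
J = -166.32 / -0.371 = 448.3 lb/h

448.3 lb/h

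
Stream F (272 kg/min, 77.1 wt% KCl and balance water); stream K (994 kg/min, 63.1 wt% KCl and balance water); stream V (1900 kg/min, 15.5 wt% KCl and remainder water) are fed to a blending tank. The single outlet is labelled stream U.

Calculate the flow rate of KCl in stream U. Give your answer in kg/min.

KCl out = KCl in = 272×0.771 + 994×0.631 + 1900×0.155 = 1131.4 kg/min.

1131 kg/min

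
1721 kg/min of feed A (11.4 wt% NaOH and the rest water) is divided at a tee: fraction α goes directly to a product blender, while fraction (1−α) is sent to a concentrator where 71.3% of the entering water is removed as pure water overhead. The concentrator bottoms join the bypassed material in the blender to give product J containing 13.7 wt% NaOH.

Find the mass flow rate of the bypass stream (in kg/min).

1264 kg/min

All 1721×0.114 = 196.19 kg/min of NaOH reaches J, so J = 196.19/0.137 = 1432.1 kg/min and vapour = 288.93 kg/min.
The evaporator receives (1−α)·1721 of feed at 0.886 water and removes 0.713 of that water:
0.713×0.886×(1−α)×1721 = 288.93
(1−α) = 288.93/1087.2 = 0.2658;  α = 0.7342.
Bypass flow = 0.7342×1721 = 1263.6 kg/min.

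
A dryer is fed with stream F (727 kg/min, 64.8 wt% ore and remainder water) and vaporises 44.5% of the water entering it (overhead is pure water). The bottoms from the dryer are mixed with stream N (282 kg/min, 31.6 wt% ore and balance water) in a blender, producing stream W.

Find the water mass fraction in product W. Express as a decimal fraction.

Vapour removed = 0.445×0.352×727 = 113.88 kg/min; concentrate = 613.12 kg/min.
water reaching the mixer = 142.03 (from concentrate) + 282×0.684 = 334.91 kg/min.
Product flow = 613.12 + 282 = 895.12 kg/min; water fraction = 0.374.

0.374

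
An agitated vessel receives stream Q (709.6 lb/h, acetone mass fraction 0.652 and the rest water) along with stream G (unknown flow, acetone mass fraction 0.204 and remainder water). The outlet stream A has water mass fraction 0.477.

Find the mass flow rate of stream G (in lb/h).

Let G be the unknown flow. Total out = 709.6 + G.
water balance: 246.94 + 0.796·G = 0.477·(709.6 + G)
(0.796 − 0.477)·G = 0.477×709.6 − 246.94 = 91.538
G = 91.538 / 0.319 = 286.95 lb/h

287 lb/h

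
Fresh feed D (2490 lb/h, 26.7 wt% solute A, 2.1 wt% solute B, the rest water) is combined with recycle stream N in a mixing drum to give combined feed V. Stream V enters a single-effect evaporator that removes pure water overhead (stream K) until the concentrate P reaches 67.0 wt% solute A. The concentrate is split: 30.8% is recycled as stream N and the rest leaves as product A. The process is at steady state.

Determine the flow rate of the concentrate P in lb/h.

Overall solute A balance (none leaves overhead): solute A in fresh feed = solute A in product, i.e. 2490×0.267 = (1−0.308)·P·0.670.
P = 664.83/(0.670×0.692) = 1433.9 lb/h.

1434 lb/h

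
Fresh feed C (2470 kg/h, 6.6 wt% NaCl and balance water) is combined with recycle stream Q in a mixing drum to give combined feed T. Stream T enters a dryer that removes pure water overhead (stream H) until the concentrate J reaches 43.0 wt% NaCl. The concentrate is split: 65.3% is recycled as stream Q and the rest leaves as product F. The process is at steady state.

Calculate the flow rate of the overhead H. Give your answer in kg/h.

Overall NaCl balance (none leaves overhead): NaCl in fresh feed = NaCl in product, i.e. 2470×0.066 = (1−0.653)·J·0.430.
J = 163.02/(0.430×0.347) = 1092.6 kg/h.
Recycle Q = 0.653×1092.6 = 713.44 kg/h.
Combined feed T = 2470 + 713.44 = 3183.4 kg/h.
Overhead H = T − J = 3183.4 − 1092.6 = 2090.9 kg/h.

2091 kg/h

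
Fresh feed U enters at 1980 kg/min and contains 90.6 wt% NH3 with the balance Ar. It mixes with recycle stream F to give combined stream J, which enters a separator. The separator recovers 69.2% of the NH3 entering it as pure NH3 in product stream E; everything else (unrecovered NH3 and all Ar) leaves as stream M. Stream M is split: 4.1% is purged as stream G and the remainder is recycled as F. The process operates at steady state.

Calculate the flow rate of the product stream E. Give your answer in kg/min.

NH3 in J: m_A = 1980×0.906 + (1−0.041)·(1−0.692)·m_A, so m_A = 1793.9/0.7046 = 2545.9 kg/min.
Product E = 0.692×2545.9 = 1761.7 kg/min.

1762 kg/min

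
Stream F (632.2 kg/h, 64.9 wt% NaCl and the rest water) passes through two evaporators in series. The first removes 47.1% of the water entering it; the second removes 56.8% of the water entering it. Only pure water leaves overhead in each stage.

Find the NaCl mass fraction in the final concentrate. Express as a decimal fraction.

water in feed = 632.2×0.351 = 221.9 kg/h.
After stage 1: water left = (1−0.471)×221.9 = 117.39; stream total = 527.68 kg/h.
After stage 2: water left = (1−0.568)×117.39 = 50.711; final concentrate = 461.01 kg/h.
NaCl fraction = 410.3/461.01 = 0.890.

0.890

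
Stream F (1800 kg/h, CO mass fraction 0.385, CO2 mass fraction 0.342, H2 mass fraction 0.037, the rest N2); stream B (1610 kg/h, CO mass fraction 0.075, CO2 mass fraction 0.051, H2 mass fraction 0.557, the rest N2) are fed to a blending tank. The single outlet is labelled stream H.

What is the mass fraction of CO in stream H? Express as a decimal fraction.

Total flow out = 1800 + 1610 = 3410 kg/h.
CO in = 1800×0.385 + 1610×0.075 = 813.75 kg/h.
CO mass fraction in H = 813.75/3410 = 0.239.

0.239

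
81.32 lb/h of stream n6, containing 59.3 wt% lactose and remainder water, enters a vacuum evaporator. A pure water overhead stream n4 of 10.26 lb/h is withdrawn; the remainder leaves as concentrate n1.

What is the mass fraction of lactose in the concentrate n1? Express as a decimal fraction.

0.679

lactose is not removed: 81.32×0.593 = 48.223 lb/h of lactose enters n1.
Concentrate = 81.32 − 10.26 = 71.06 lb/h.
Mass fraction = 48.223/71.06 = 0.679.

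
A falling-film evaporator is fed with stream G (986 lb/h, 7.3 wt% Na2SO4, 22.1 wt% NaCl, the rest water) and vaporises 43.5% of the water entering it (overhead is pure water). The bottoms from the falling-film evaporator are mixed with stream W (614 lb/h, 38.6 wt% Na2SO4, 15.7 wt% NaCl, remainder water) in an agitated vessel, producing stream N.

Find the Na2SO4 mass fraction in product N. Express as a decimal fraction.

Vapour removed = 0.435×0.706×986 = 302.81 lb/h; concentrate = 683.19 lb/h.
Na2SO4 reaching the mixer = 71.978 (from concentrate) + 614×0.386 = 308.98 lb/h.
Product flow = 683.19 + 614 = 1297.2 lb/h; Na2SO4 fraction = 0.238.

0.238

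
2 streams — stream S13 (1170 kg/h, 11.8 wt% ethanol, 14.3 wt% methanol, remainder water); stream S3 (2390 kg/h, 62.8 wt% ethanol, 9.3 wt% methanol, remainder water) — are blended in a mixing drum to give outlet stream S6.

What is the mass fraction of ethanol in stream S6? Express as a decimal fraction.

Total flow out = 1170 + 2390 = 3560 kg/h.
ethanol in = 1170×0.118 + 2390×0.628 = 1639 kg/h.
ethanol mass fraction in S6 = 1639/3560 = 0.4604.

0.4604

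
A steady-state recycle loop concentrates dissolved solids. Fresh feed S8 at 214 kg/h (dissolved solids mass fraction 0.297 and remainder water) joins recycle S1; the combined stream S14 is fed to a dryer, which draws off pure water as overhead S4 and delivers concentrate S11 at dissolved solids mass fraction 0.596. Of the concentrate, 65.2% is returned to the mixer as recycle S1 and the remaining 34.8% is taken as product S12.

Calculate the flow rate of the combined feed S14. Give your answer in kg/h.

Overall dissolved solids balance (none leaves overhead): dissolved solids in fresh feed = dissolved solids in product, i.e. 214×0.297 = (1−0.652)·S11·0.596.
S11 = 63.558/(0.596×0.348) = 306.44 kg/h.
Recycle S1 = 0.652×306.44 = 199.8 kg/h.
Combined feed S14 = 214 + 199.8 = 413.8 kg/h.

413.8 kg/h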